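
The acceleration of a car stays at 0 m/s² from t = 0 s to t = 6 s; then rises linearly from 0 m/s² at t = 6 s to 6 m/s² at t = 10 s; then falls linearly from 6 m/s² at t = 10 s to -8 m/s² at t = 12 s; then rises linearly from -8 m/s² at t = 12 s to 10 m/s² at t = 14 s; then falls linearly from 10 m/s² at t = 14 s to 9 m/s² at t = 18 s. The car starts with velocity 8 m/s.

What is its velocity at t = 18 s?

58 m/s

Δv equals the area under the a-t graph; then v = v₀ + Δv.
0–6 s: 0 × 6 = 0 m/s
6–10 s: ½(0 + 6)(4) = 12 m/s
10–12 s: ½(6 + -8)(2) = -2 m/s
12–14 s: ½(-8 + 10)(2) = 2 m/s
14–18 s: ½(10 + 9)(4) = 38 m/s
Δv = 50 m/s, so v(18) = 8 + (50) = 58 m/s.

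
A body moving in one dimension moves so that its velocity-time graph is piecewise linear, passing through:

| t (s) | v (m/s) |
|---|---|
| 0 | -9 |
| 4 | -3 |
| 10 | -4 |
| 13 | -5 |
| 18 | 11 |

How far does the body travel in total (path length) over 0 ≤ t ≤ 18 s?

81.3125 m

Distance (not displacement) is the total path length: add the absolute areas under v-t.
0–4 s: |½(-9 + -3)(4)| = 24 m
4–10 s: |½(-3 + -4)(6)| = 21 m
10–13 s: |½(-4 + -5)(3)| = 13.5 m
13–18 s: v = 0 at t = 14.5625 s; triangle areas 3.90625 + 18.90625 = 22.8125 m
Total distance = 81.3125 m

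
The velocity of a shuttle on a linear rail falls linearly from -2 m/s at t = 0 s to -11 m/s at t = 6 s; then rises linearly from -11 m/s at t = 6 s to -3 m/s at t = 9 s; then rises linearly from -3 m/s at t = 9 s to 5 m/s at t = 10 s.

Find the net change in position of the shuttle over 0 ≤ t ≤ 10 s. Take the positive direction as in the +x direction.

Net displacement equals the area under the velocity-time graph (areas below the axis count negative).
0–6 s: ½(-2 + -11)(6) = -39 m
6–9 s: ½(-11 + -3)(3) = -21 m
9–10 s: ½(-3 + 5)(1) = 1 m
Net displacement = -59 m

-59 m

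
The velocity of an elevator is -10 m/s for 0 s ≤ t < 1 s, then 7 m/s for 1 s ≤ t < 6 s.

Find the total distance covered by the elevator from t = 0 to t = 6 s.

45 m

Total distance travelled is ∫|v| dt — sum the magnitudes of each area piece.
0–1 s: |-10| × 1 = 10 m
1–6 s: |7| × 5 = 35 m
Total distance = 45 m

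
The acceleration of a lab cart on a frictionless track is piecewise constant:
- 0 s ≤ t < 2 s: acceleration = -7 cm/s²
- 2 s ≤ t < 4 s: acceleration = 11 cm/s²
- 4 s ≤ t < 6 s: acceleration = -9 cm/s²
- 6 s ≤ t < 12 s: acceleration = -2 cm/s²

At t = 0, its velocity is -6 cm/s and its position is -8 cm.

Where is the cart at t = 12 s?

On each constant-a segment, Δv = aΔt and Δx = v₀Δt + ½aΔt²; chain segment to segment.
0–2 s: v starts -6 cm/s; Δx = -6·2 + ½·-7·2² = -26 cm; v ends -20 cm/s.
2–4 s: v starts -20 cm/s; Δx = -20·2 + ½·11·2² = -18 cm; v ends 2 cm/s.
4–6 s: v starts 2 cm/s; Δx = 2·2 + ½·-9·2² = -14 cm; v ends -16 cm/s.
6–12 s: v starts -16 cm/s; Δx = -16·6 + ½·-2·6² = -132 cm; v ends -28 cm/s.
x(12) = -8 + Σ Δx = -198 cm.

-198 cm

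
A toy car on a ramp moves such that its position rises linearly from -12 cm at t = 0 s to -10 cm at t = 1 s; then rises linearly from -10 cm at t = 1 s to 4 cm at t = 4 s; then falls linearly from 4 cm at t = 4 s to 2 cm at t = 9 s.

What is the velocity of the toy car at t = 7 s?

Velocity is the slope of the x-t graph on 4–9 s: (2 − 4)/(9 − 4) = -0.4 cm/s.

-0.4 cm/s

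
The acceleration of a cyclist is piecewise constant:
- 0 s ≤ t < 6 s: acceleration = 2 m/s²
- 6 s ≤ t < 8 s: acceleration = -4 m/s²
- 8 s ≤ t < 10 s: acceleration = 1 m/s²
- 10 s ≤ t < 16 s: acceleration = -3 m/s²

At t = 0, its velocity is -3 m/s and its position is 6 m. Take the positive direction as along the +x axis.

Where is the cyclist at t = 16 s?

On each constant-a segment, Δv = aΔt and Δx = v₀Δt + ½aΔt²; chain segment to segment.
0–6 s: v starts -3 m/s; Δx = -3·6 + ½·2·6² = 18 m; v ends 9 m/s.
6–8 s: v starts 9 m/s; Δx = 9·2 + ½·-4·2² = 10 m; v ends 1 m/s.
8–10 s: v starts 1 m/s; Δx = 1·2 + ½·1·2² = 4 m; v ends 3 m/s.
10–16 s: v starts 3 m/s; Δx = 3·6 + ½·-3·6² = -36 m; v ends -15 m/s.
x(16) = 6 + Σ Δx = 2 m.

2 m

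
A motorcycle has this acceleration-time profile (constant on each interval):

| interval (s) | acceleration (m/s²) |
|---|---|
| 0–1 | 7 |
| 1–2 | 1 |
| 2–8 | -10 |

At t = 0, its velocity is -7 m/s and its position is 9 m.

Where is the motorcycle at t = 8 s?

-168 m

On each constant-a segment, Δv = aΔt and Δx = v₀Δt + ½aΔt²; chain segment to segment.
0–1 s: v starts -7 m/s; Δx = -7·1 + ½·7·1² = -3.5 m; v ends 0 m/s.
1–2 s: v starts 0 m/s; Δx = 0·1 + ½·1·1² = 0.5 m; v ends 1 m/s.
2–8 s: v starts 1 m/s; Δx = 1·6 + ½·-10·6² = -174 m; v ends -59 m/s.
x(8) = 9 + Σ Δx = -168 m.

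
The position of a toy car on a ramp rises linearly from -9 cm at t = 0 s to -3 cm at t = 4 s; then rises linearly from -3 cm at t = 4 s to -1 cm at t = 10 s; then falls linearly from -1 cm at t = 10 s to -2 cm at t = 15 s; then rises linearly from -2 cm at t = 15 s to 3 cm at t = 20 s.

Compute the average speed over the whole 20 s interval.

0.7 cm/s

Average speed = (total path length)/(elapsed time); on a piecewise-linear x-t graph the path length is Σ|Δx|.
0–4 s: |Δx| = |-3 − -9| = 6 cm
4–10 s: |Δx| = |-1 − -3| = 2 cm
10–15 s: |Δx| = |-2 − -1| = 1 cm
15–20 s: |Δx| = |3 − -2| = 5 cm
Total path = 14 cm; average speed = 14/20 = 0.7 cm/s.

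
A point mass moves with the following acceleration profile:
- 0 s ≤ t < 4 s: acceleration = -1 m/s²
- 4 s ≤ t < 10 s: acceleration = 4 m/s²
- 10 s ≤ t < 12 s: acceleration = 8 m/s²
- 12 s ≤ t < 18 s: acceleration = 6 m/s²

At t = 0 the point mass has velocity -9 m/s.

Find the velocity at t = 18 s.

63 m/s

Δv equals the area under the a-t graph; then v = v₀ + Δv.
0–4 s: -1 × 4 = -4 m/s
4–10 s: 4 × 6 = 24 m/s
10–12 s: 8 × 2 = 16 m/s
12–18 s: 6 × 6 = 36 m/s
Δv = 72 m/s, so v(18) = -9 + (72) = 63 m/s.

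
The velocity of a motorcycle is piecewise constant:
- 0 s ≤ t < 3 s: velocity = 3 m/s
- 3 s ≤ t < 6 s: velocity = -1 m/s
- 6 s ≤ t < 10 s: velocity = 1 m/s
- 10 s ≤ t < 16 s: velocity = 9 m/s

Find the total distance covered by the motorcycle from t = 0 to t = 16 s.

70 m

Total distance travelled is ∫|v| dt — sum the magnitudes of each area piece.
0–3 s: |3| × 3 = 9 m
3–6 s: |-1| × 3 = 3 m
6–10 s: |1| × 4 = 4 m
10–16 s: |9| × 6 = 54 m
Total distance = 70 m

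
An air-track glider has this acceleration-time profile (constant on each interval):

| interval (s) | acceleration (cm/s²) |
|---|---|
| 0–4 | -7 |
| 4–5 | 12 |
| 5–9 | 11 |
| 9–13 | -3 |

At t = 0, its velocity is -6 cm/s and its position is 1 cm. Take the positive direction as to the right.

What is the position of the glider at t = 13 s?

On each constant-a segment, Δv = aΔt and Δx = v₀Δt + ½aΔt²; chain segment to segment.
0–4 s: v starts -6 cm/s; Δx = -6·4 + ½·-7·4² = -80 cm; v ends -34 cm/s.
4–5 s: v starts -34 cm/s; Δx = -34·1 + ½·12·1² = -28 cm; v ends -22 cm/s.
5–9 s: v starts -22 cm/s; Δx = -22·4 + ½·11·4² = 0 cm; v ends 22 cm/s.
9–13 s: v starts 22 cm/s; Δx = 22·4 + ½·-3·4² = 64 cm; v ends 10 cm/s.
x(13) = 1 + Σ Δx = -43 cm.

-43 cm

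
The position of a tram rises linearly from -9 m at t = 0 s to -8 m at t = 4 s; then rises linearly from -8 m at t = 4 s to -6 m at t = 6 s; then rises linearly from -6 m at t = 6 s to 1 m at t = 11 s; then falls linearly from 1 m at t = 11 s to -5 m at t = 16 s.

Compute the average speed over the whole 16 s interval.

1 m/s

Average speed = (total path length)/(elapsed time); on a piecewise-linear x-t graph the path length is Σ|Δx|.
0–4 s: |Δx| = |-8 − -9| = 1 m
4–6 s: |Δx| = |-6 − -8| = 2 m
6–11 s: |Δx| = |1 − -6| = 7 m
11–16 s: |Δx| = |-5 − 1| = 6 m
Total path = 16 m; average speed = 16/16 = 1 m/s.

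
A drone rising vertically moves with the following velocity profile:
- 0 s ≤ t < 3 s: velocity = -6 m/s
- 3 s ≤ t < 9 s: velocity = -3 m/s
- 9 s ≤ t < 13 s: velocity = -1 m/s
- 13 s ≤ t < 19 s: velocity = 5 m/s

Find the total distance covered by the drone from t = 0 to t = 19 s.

70 m

Distance (not displacement) is the total path length: add the absolute areas under v-t.
0–3 s: |-6| × 3 = 18 m
3–9 s: |-3| × 6 = 18 m
9–13 s: |-1| × 4 = 4 m
13–19 s: |5| × 6 = 30 m
Total distance = 70 m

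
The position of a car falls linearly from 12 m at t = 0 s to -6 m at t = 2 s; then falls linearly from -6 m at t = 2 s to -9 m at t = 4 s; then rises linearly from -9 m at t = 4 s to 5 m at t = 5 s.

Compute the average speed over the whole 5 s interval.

Average speed = (total path length)/(elapsed time); on a piecewise-linear x-t graph the path length is Σ|Δx|.
0–2 s: |Δx| = |-6 − 12| = 18 m
2–4 s: |Δx| = |-9 − -6| = 3 m
4–5 s: |Δx| = |5 − -9| = 14 m
Total path = 35 m; average speed = 35/5 = 7 m/s.

7 m/s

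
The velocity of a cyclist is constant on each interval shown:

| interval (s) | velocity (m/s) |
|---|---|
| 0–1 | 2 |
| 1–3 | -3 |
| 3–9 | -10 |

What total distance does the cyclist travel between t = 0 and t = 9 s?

68 m

Total distance travelled is ∫|v| dt — sum the magnitudes of each area piece.
0–1 s: |2| × 1 = 2 m
1–3 s: |-3| × 2 = 6 m
3–9 s: |-10| × 6 = 60 m
Total distance = 68 m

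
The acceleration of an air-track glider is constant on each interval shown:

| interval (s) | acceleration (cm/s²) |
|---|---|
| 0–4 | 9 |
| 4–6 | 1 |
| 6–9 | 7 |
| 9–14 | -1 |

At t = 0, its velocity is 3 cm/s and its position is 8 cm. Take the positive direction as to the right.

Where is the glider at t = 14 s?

On each constant-a segment, Δv = aΔt and Δx = v₀Δt + ½aΔt²; chain segment to segment.
0–4 s: v starts 3 cm/s; Δx = 3·4 + ½·9·4² = 84 cm; v ends 39 cm/s.
4–6 s: v starts 39 cm/s; Δx = 39·2 + ½·1·2² = 80 cm; v ends 41 cm/s.
6–9 s: v starts 41 cm/s; Δx = 41·3 + ½·7·3² = 154.5 cm; v ends 62 cm/s.
9–14 s: v starts 62 cm/s; Δx = 62·5 + ½·-1·5² = 297.5 cm; v ends 57 cm/s.
x(14) = 8 + Σ Δx = 624 cm.

624 cm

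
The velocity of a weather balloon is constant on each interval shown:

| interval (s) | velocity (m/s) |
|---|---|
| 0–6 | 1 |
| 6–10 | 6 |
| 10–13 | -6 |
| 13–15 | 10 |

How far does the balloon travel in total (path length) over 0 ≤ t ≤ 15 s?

68 m

Total distance travelled is ∫|v| dt — sum the magnitudes of each area piece.
0–6 s: |1| × 6 = 6 m
6–10 s: |6| × 4 = 24 m
10–13 s: |-6| × 3 = 18 m
13–15 s: |10| × 2 = 20 m
Total distance = 68 m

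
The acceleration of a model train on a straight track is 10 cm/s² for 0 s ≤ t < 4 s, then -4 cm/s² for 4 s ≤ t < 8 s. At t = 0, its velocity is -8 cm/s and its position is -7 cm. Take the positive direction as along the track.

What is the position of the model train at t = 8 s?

137 cm

On each constant-a segment, Δv = aΔt and Δx = v₀Δt + ½aΔt²; chain segment to segment.
0–4 s: v starts -8 cm/s; Δx = -8·4 + ½·10·4² = 48 cm; v ends 32 cm/s.
4–8 s: v starts 32 cm/s; Δx = 32·4 + ½·-4·4² = 96 cm; v ends 16 cm/s.
x(8) = -7 + Σ Δx = 137 cm.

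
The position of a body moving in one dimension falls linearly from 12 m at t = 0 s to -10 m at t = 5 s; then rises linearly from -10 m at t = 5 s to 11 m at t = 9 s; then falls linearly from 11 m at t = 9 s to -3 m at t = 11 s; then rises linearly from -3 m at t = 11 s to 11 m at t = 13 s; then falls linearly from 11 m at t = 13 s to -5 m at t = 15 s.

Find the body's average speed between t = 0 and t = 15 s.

Average speed = (total path length)/(elapsed time); on a piecewise-linear x-t graph the path length is Σ|Δx|.
0–5 s: |Δx| = |-10 − 12| = 22 m
5–9 s: |Δx| = |11 − -10| = 21 m
9–11 s: |Δx| = |-3 − 11| = 14 m
11–13 s: |Δx| = |11 − -3| = 14 m
13–15 s: |Δx| = |-5 − 11| = 16 m
Total path = 87 m; average speed = 87/15 = 5.8 m/s.

5.8 m/s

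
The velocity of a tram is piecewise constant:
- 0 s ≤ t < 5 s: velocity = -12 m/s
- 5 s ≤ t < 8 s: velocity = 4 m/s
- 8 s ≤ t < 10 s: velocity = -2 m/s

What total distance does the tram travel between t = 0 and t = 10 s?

Distance (not displacement) is the total path length: add the absolute areas under v-t.
0–5 s: |-12| × 5 = 60 m
5–8 s: |4| × 3 = 12 m
8–10 s: |-2| × 2 = 4 m
Total distance = 76 m

76 m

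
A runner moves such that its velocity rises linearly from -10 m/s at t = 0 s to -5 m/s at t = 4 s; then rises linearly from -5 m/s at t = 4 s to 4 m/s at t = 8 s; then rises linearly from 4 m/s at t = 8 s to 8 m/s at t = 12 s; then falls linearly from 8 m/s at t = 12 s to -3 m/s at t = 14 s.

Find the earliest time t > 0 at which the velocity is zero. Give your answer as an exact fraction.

t = 56/9 s

v changes sign on 4–8 s (from -5 to 4); the graph is linear there, so v = 0 at t = 4 + (5)·(8 − 4)/(4 − -5) = 56/9 s.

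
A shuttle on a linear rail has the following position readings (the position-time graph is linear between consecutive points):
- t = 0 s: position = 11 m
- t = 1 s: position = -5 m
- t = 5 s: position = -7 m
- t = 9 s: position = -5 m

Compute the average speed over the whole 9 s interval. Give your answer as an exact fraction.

Average speed = (total path length)/(elapsed time); on a piecewise-linear x-t graph the path length is Σ|Δx|.
0–1 s: |Δx| = |-5 − 11| = 16 m
1–5 s: |Δx| = |-7 − -5| = 2 m
5–9 s: |Δx| = |-5 − -7| = 2 m
Total path = 20 m; average speed = 20/9 = 20/9 m/s.

20/9 m/s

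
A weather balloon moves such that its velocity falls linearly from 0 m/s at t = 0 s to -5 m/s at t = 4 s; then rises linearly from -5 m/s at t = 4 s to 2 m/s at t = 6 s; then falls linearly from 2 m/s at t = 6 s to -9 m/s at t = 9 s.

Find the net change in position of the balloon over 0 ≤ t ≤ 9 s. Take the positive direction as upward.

-23.5 m

Displacement is the signed area under the v-t curve.
0–4 s: ½(0 + -5)(4) = -10 m
4–6 s: ½(-5 + 2)(2) = -3 m
6–9 s: ½(2 + -9)(3) = -10.5 m
Net displacement = -23.5 m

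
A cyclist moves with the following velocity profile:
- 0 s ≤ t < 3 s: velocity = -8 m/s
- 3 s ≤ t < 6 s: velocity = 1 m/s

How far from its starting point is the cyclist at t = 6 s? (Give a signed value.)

-21 m

Net displacement equals the area under the velocity-time graph (areas below the axis count negative).
0–3 s: -8 × 3 = -24 m
3–6 s: 1 × 3 = 3 m
Net displacement = -21 m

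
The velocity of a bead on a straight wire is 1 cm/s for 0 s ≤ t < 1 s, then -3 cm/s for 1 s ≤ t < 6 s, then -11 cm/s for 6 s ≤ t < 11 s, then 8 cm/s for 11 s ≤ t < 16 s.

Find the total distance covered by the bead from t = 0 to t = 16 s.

Total distance travelled is ∫|v| dt — sum the magnitudes of each area piece.
0–1 s: |1| × 1 = 1 cm
1–6 s: |-3| × 5 = 15 cm
6–11 s: |-11| × 5 = 55 cm
11–16 s: |8| × 5 = 40 cm
Total distance = 111 cm

111 cm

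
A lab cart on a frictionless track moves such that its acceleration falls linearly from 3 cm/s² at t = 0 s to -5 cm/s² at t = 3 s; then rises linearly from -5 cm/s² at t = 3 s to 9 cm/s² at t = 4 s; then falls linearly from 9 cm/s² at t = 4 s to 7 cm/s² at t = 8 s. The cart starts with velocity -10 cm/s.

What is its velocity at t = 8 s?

Δv equals the area under the a-t graph; then v = v₀ + Δv.
0–3 s: ½(3 + -5)(3) = -3 cm/s
3–4 s: ½(-5 + 9)(1) = 2 cm/s
4–8 s: ½(9 + 7)(4) = 32 cm/s
Δv = 31 cm/s, so v(8) = -10 + (31) = 21 cm/s.

21 cm/s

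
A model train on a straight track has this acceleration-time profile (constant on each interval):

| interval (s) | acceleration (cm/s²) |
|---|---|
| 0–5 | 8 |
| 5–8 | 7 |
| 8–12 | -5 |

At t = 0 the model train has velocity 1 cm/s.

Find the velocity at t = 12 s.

42 cm/s

Δv equals the area under the a-t graph; then v = v₀ + Δv.
0–5 s: 8 × 5 = 40 cm/s
5–8 s: 7 × 3 = 21 cm/s
8–12 s: -5 × 4 = -20 cm/s
Δv = 41 cm/s, so v(12) = 1 + (41) = 42 cm/s.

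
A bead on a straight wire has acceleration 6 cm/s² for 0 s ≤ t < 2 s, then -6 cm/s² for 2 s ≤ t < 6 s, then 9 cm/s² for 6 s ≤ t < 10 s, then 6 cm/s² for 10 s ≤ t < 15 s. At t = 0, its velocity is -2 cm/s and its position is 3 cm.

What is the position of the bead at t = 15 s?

On each constant-a segment, Δv = aΔt and Δx = v₀Δt + ½aΔt²; chain segment to segment.
0–2 s: v starts -2 cm/s; Δx = -2·2 + ½·6·2² = 8 cm; v ends 10 cm/s.
2–6 s: v starts 10 cm/s; Δx = 10·4 + ½·-6·4² = -8 cm; v ends -14 cm/s.
6–10 s: v starts -14 cm/s; Δx = -14·4 + ½·9·4² = 16 cm; v ends 22 cm/s.
10–15 s: v starts 22 cm/s; Δx = 22·5 + ½·6·5² = 185 cm; v ends 52 cm/s.
x(15) = 3 + Σ Δx = 204 cm.

204 cm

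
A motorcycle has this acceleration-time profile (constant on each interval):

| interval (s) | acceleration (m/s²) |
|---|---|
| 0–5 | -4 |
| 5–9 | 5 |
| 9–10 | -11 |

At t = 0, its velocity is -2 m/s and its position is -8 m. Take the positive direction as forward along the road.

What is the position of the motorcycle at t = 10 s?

-123.5 m

On each constant-a segment, Δv = aΔt and Δx = v₀Δt + ½aΔt²; chain segment to segment.
0–5 s: v starts -2 m/s; Δx = -2·5 + ½·-4·5² = -60 m; v ends -22 m/s.
5–9 s: v starts -22 m/s; Δx = -22·4 + ½·5·4² = -48 m; v ends -2 m/s.
9–10 s: v starts -2 m/s; Δx = -2·1 + ½·-11·1² = -7.5 m; v ends -13 m/s.
x(10) = -8 + Σ Δx = -123.5 m.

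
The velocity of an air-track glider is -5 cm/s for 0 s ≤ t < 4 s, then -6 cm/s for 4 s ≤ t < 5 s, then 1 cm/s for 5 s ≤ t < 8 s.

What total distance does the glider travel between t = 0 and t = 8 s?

29 cm

Distance (not displacement) is the total path length: add the absolute areas under v-t.
0–4 s: |-5| × 4 = 20 cm
4–5 s: |-6| × 1 = 6 cm
5–8 s: |1| × 3 = 3 cm
Total distance = 29 cm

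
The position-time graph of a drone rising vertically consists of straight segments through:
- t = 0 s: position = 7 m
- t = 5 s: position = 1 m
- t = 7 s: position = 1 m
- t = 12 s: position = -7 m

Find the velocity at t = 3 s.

Velocity is the slope of the x-t graph on 0–5 s: (1 − 7)/(5 − 0) = -1.2 m/s.

-1.2 m/s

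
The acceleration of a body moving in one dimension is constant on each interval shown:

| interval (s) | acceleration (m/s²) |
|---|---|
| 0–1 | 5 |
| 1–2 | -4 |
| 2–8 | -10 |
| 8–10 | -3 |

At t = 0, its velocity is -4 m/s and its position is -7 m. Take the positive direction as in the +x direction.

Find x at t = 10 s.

On each constant-a segment, Δv = aΔt and Δx = v₀Δt + ½aΔt²; chain segment to segment.
0–1 s: v starts -4 m/s; Δx = -4·1 + ½·5·1² = -1.5 m; v ends 1 m/s.
1–2 s: v starts 1 m/s; Δx = 1·1 + ½·-4·1² = -1 m; v ends -3 m/s.
2–8 s: v starts -3 m/s; Δx = -3·6 + ½·-10·6² = -198 m; v ends -63 m/s.
8–10 s: v starts -63 m/s; Δx = -63·2 + ½·-3·2² = -132 m; v ends -69 m/s.
x(10) = -7 + Σ Δx = -339.5 m.

-339.5 m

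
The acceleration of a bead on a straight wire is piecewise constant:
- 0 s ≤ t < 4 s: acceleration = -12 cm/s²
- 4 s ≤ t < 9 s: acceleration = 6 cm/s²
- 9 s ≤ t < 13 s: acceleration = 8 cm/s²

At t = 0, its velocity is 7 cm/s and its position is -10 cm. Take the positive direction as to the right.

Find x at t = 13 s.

-188 cm

On each constant-a segment, Δv = aΔt and Δx = v₀Δt + ½aΔt²; chain segment to segment.
0–4 s: v starts 7 cm/s; Δx = 7·4 + ½·-12·4² = -68 cm; v ends -41 cm/s.
4–9 s: v starts -41 cm/s; Δx = -41·5 + ½·6·5² = -130 cm; v ends -11 cm/s.
9–13 s: v starts -11 cm/s; Δx = -11·4 + ½·8·4² = 20 cm; v ends 21 cm/s.
x(13) = -10 + Σ Δx = -188 cm.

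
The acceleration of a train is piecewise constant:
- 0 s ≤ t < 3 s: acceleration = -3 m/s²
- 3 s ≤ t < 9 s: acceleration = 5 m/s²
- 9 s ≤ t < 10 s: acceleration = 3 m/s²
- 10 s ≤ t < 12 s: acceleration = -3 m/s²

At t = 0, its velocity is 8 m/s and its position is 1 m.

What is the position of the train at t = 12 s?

On each constant-a segment, Δv = aΔt and Δx = v₀Δt + ½aΔt²; chain segment to segment.
0–3 s: v starts 8 m/s; Δx = 8·3 + ½·-3·3² = 10.5 m; v ends -1 m/s.
3–9 s: v starts -1 m/s; Δx = -1·6 + ½·5·6² = 84 m; v ends 29 m/s.
9–10 s: v starts 29 m/s; Δx = 29·1 + ½·3·1² = 30.5 m; v ends 32 m/s.
10–12 s: v starts 32 m/s; Δx = 32·2 + ½·-3·2² = 58 m; v ends 26 m/s.
x(12) = 1 + Σ Δx = 184 m.

184 m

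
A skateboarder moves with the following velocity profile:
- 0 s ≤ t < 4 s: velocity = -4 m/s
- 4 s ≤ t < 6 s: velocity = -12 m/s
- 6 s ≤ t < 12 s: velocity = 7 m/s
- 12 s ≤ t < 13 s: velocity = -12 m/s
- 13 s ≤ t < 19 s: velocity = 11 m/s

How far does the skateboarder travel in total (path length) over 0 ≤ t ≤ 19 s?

160 m

Total distance travelled is ∫|v| dt — sum the magnitudes of each area piece.
0–4 s: |-4| × 4 = 16 m
4–6 s: |-12| × 2 = 24 m
6–12 s: |7| × 6 = 42 m
12–13 s: |-12| × 1 = 12 m
13–19 s: |11| × 6 = 66 m
Total distance = 160 m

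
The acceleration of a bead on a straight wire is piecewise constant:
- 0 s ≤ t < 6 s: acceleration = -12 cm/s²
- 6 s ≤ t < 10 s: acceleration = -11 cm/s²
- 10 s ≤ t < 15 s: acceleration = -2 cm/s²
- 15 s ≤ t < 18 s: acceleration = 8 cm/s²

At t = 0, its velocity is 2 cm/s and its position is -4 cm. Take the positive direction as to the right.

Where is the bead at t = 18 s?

On each constant-a segment, Δv = aΔt and Δx = v₀Δt + ½aΔt²; chain segment to segment.
0–6 s: v starts 2 cm/s; Δx = 2·6 + ½·-12·6² = -204 cm; v ends -70 cm/s.
6–10 s: v starts -70 cm/s; Δx = -70·4 + ½·-11·4² = -368 cm; v ends -114 cm/s.
10–15 s: v starts -114 cm/s; Δx = -114·5 + ½·-2·5² = -595 cm; v ends -124 cm/s.
15–18 s: v starts -124 cm/s; Δx = -124·3 + ½·8·3² = -336 cm; v ends -100 cm/s.
x(18) = -4 + Σ Δx = -1507 cm.

-1507 cm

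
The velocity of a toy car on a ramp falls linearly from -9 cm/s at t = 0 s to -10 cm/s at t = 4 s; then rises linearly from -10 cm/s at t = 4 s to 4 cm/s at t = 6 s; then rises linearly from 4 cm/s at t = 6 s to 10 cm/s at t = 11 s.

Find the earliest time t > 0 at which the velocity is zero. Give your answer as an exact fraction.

t = 38/7 s

v changes sign on 4–6 s (from -10 to 4); the graph is linear there, so v = 0 at t = 4 + (10)·(6 − 4)/(4 − -10) = 38/7 s.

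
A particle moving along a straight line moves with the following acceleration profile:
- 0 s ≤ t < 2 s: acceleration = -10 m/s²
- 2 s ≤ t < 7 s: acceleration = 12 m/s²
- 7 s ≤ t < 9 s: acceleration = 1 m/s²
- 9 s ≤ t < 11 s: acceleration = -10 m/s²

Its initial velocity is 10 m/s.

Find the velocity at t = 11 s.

Δv equals the area under the a-t graph; then v = v₀ + Δv.
0–2 s: -10 × 2 = -20 m/s
2–7 s: 12 × 5 = 60 m/s
7–9 s: 1 × 2 = 2 m/s
9–11 s: -10 × 2 = -20 m/s
Δv = 22 m/s, so v(11) = 10 + (22) = 32 m/s.

32 m/s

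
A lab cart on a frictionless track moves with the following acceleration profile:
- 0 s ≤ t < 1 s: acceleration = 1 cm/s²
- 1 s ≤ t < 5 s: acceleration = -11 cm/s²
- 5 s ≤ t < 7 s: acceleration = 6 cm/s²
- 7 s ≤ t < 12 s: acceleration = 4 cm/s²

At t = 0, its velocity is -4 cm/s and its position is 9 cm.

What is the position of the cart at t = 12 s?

-301.5 cm

On each constant-a segment, Δv = aΔt and Δx = v₀Δt + ½aΔt²; chain segment to segment.
0–1 s: v starts -4 cm/s; Δx = -4·1 + ½·1·1² = -3.5 cm; v ends -3 cm/s.
1–5 s: v starts -3 cm/s; Δx = -3·4 + ½·-11·4² = -100 cm; v ends -47 cm/s.
5–7 s: v starts -47 cm/s; Δx = -47·2 + ½·6·2² = -82 cm; v ends -35 cm/s.
7–12 s: v starts -35 cm/s; Δx = -35·5 + ½·4·5² = -125 cm; v ends -15 cm/s.
x(12) = 9 + Σ Δx = -301.5 cm.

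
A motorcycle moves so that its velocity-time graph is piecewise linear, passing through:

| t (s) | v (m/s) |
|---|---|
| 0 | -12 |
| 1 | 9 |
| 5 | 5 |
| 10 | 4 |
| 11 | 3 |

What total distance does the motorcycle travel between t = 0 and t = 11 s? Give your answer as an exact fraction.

831/14 m

Distance (not displacement) is the total path length: add the absolute areas under v-t.
0–1 s: v = 0 at t = 4/7 s; triangle areas 24/7 + 27/14 = 75/14 m
1–5 s: |½(9 + 5)(4)| = 28 m
5–10 s: |½(5 + 4)(5)| = 22.5 m
10–11 s: |½(4 + 3)(1)| = 3.5 m
Total distance = 831/14 m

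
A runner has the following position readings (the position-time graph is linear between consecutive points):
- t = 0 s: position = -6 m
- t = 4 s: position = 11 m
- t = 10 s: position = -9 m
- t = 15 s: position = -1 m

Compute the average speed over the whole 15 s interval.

3 m/s

Average speed = (total path length)/(elapsed time); on a piecewise-linear x-t graph the path length is Σ|Δx|.
0–4 s: |Δx| = |11 − -6| = 17 m
4–10 s: |Δx| = |-9 − 11| = 20 m
10–15 s: |Δx| = |-1 − -9| = 8 m
Total path = 45 m; average speed = 45/15 = 3 m/s.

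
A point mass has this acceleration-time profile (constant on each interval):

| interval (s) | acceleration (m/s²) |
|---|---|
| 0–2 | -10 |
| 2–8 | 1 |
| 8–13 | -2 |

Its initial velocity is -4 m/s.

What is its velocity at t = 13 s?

-28 m/s

Δv equals the area under the a-t graph; then v = v₀ + Δv.
0–2 s: -10 × 2 = -20 m/s
2–8 s: 1 × 6 = 6 m/s
8–13 s: -2 × 5 = -10 m/s
Δv = -24 m/s, so v(13) = -4 + (-24) = -28 m/s.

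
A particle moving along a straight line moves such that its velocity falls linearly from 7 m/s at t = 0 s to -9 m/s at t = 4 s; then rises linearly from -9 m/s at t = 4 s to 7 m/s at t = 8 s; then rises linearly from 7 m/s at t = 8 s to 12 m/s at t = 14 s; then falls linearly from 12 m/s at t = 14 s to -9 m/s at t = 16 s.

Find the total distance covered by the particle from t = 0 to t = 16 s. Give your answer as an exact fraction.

Total distance travelled is ∫|v| dt — sum the magnitudes of each area piece.
0–4 s: v = 0 at t = 1.75 s; triangle areas 6.125 + 10.125 = 16.25 m
4–8 s: v = 0 at t = 6.25 s; triangle areas 10.125 + 6.125 = 16.25 m
8–14 s: |½(7 + 12)(6)| = 57 m
14–16 s: v = 0 at t = 106/7 s; triangle areas 48/7 + 27/7 = 75/7 m
Total distance = 1403/14 m

1403/14 m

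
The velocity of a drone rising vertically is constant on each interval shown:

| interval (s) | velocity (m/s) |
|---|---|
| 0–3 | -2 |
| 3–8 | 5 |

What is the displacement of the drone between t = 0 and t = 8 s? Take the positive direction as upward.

19 m

Net displacement equals the area under the velocity-time graph (areas below the axis count negative).
0–3 s: -2 × 3 = -6 m
3–8 s: 5 × 5 = 25 m
Net displacement = 19 m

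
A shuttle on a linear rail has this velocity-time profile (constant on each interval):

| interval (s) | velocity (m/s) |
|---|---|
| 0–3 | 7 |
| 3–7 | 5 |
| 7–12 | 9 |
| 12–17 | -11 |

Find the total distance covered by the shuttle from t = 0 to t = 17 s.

141 m

Distance (not displacement) is the total path length: add the absolute areas under v-t.
0–3 s: |7| × 3 = 21 m
3–7 s: |5| × 4 = 20 m
7–12 s: |9| × 5 = 45 m
12–17 s: |-11| × 5 = 55 m
Total distance = 141 m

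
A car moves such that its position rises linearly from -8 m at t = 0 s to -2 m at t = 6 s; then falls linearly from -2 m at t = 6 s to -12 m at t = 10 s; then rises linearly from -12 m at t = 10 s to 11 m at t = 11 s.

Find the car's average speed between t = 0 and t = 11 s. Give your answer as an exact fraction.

Average speed = (total path length)/(elapsed time); on a piecewise-linear x-t graph the path length is Σ|Δx|.
0–6 s: |Δx| = |-2 − -8| = 6 m
6–10 s: |Δx| = |-12 − -2| = 10 m
10–11 s: |Δx| = |11 − -12| = 23 m
Total path = 39 m; average speed = 39/11 = 39/11 m/s.

39/11 m/s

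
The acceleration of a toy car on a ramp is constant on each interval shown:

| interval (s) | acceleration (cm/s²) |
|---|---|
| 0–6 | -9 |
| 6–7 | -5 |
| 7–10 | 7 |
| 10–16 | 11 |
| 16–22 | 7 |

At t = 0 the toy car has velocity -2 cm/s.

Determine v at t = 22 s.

68 cm/s

Δv equals the area under the a-t graph; then v = v₀ + Δv.
0–6 s: -9 × 6 = -54 cm/s
6–7 s: -5 × 1 = -5 cm/s
7–10 s: 7 × 3 = 21 cm/s
10–16 s: 11 × 6 = 66 cm/s
16–22 s: 7 × 6 = 42 cm/s
Δv = 70 cm/s, so v(22) = -2 + (70) = 68 cm/s.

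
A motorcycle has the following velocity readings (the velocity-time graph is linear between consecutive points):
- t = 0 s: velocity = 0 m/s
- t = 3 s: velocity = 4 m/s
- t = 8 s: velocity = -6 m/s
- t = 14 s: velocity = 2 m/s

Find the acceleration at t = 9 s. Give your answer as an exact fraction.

4/3 m/s²

Acceleration is the slope of the v-t graph on 8–14 s: (2 − -6)/(14 − 8) = 4/3 m/s².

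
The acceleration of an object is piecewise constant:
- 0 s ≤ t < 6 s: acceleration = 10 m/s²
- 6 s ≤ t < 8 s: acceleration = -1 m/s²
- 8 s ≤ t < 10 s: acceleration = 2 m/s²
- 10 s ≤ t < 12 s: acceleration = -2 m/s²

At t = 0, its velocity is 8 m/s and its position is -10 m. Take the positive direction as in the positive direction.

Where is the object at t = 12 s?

On each constant-a segment, Δv = aΔt and Δx = v₀Δt + ½aΔt²; chain segment to segment.
0–6 s: v starts 8 m/s; Δx = 8·6 + ½·10·6² = 228 m; v ends 68 m/s.
6–8 s: v starts 68 m/s; Δx = 68·2 + ½·-1·2² = 134 m; v ends 66 m/s.
8–10 s: v starts 66 m/s; Δx = 66·2 + ½·2·2² = 136 m; v ends 70 m/s.
10–12 s: v starts 70 m/s; Δx = 70·2 + ½·-2·2² = 136 m; v ends 66 m/s.
x(12) = -10 + Σ Δx = 624 m.

624 m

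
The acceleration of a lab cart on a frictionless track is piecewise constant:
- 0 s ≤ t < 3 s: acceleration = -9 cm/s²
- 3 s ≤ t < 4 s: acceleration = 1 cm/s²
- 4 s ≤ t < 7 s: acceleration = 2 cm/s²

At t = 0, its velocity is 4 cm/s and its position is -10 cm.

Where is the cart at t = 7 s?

-118 cm

On each constant-a segment, Δv = aΔt and Δx = v₀Δt + ½aΔt²; chain segment to segment.
0–3 s: v starts 4 cm/s; Δx = 4·3 + ½·-9·3² = -28.5 cm; v ends -23 cm/s.
3–4 s: v starts -23 cm/s; Δx = -23·1 + ½·1·1² = -22.5 cm; v ends -22 cm/s.
4–7 s: v starts -22 cm/s; Δx = -22·3 + ½·2·3² = -57 cm; v ends -16 cm/s.
x(7) = -10 + Σ Δx = -118 cm.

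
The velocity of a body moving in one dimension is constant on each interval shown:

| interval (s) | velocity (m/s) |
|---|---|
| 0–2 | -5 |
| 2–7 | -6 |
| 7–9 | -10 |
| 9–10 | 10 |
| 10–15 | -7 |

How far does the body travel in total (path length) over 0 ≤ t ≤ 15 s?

Distance (not displacement) is the total path length: add the absolute areas under v-t.
0–2 s: |-5| × 2 = 10 m
2–7 s: |-6| × 5 = 30 m
7–9 s: |-10| × 2 = 20 m
9–10 s: |10| × 1 = 10 m
10–15 s: |-7| × 5 = 35 m
Total distance = 105 m

105 m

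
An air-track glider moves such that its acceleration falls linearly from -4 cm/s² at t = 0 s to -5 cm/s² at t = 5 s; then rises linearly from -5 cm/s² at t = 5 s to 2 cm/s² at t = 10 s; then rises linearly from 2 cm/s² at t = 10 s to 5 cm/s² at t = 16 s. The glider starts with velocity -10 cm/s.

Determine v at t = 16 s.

-19 cm/s

Δv equals the area under the a-t graph; then v = v₀ + Δv.
0–5 s: ½(-4 + -5)(5) = -22.5 cm/s
5–10 s: ½(-5 + 2)(5) = -7.5 cm/s
10–16 s: ½(2 + 5)(6) = 21 cm/s
Δv = -9 cm/s, so v(16) = -10 + (-9) = -19 cm/s.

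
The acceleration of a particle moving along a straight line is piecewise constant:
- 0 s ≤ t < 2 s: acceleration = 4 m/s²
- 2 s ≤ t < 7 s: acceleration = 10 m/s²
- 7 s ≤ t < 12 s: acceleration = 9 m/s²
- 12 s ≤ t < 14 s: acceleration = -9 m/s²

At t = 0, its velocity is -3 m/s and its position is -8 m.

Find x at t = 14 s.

On each constant-a segment, Δv = aΔt and Δx = v₀Δt + ½aΔt²; chain segment to segment.
0–2 s: v starts -3 m/s; Δx = -3·2 + ½·4·2² = 2 m; v ends 5 m/s.
2–7 s: v starts 5 m/s; Δx = 5·5 + ½·10·5² = 150 m; v ends 55 m/s.
7–12 s: v starts 55 m/s; Δx = 55·5 + ½·9·5² = 387.5 m; v ends 100 m/s.
12–14 s: v starts 100 m/s; Δx = 100·2 + ½·-9·2² = 182 m; v ends 82 m/s.
x(14) = -8 + Σ Δx = 713.5 m.

713.5 m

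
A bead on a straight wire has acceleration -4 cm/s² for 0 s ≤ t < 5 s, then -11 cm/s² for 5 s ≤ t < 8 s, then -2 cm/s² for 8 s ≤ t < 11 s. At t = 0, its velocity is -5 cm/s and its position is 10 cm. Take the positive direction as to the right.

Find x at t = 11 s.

-372.5 cm

On each constant-a segment, Δv = aΔt and Δx = v₀Δt + ½aΔt²; chain segment to segment.
0–5 s: v starts -5 cm/s; Δx = -5·5 + ½·-4·5² = -75 cm; v ends -25 cm/s.
5–8 s: v starts -25 cm/s; Δx = -25·3 + ½·-11·3² = -124.5 cm; v ends -58 cm/s.
8–11 s: v starts -58 cm/s; Δx = -58·3 + ½·-2·3² = -183 cm; v ends -64 cm/s.
x(11) = 10 + Σ Δx = -372.5 cm.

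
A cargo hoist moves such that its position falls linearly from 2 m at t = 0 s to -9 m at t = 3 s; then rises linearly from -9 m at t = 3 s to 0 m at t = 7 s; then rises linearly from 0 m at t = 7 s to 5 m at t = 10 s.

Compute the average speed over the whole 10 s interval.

2.5 m/s

Average speed = (total path length)/(elapsed time); on a piecewise-linear x-t graph the path length is Σ|Δx|.
0–3 s: |Δx| = |-9 − 2| = 11 m
3–7 s: |Δx| = |0 − -9| = 9 m
7–10 s: |Δx| = |5 − 0| = 5 m
Total path = 25 m; average speed = 25/10 = 2.5 m/s.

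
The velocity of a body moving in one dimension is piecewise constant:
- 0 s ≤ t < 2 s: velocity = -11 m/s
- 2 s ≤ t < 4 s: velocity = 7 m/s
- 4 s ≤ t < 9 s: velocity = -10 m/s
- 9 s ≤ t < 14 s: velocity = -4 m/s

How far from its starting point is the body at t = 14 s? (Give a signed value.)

Net displacement equals the area under the velocity-time graph (areas below the axis count negative).
0–2 s: -11 × 2 = -22 m
2–4 s: 7 × 2 = 14 m
4–9 s: -10 × 5 = -50 m
9–14 s: -4 × 5 = -20 m
Net displacement = -78 m

-78 m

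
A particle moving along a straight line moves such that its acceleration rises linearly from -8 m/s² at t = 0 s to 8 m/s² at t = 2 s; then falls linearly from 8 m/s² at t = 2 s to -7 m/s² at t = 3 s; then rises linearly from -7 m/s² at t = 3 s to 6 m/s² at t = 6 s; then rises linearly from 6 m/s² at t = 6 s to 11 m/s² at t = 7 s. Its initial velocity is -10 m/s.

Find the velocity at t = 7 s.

-2.5 m/s

Δv equals the area under the a-t graph; then v = v₀ + Δv.
0–2 s: ½(-8 + 8)(2) = 0 m/s
2–3 s: ½(8 + -7)(1) = 0.5 m/s
3–6 s: ½(-7 + 6)(3) = -1.5 m/s
6–7 s: ½(6 + 11)(1) = 8.5 m/s
Δv = 7.5 m/s, so v(7) = -10 + (7.5) = -2.5 m/s.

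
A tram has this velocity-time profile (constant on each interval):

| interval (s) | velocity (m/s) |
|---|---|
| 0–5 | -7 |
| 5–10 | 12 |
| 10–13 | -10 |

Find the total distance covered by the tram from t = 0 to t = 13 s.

Distance (not displacement) is the total path length: add the absolute areas under v-t.
0–5 s: |-7| × 5 = 35 m
5–10 s: |12| × 5 = 60 m
10–13 s: |-10| × 3 = 30 m
Total distance = 125 m

125 m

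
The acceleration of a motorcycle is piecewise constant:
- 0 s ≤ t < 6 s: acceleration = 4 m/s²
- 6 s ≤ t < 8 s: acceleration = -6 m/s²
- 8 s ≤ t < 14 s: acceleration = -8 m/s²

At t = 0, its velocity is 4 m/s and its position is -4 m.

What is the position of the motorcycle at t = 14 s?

88 m

On each constant-a segment, Δv = aΔt and Δx = v₀Δt + ½aΔt²; chain segment to segment.
0–6 s: v starts 4 m/s; Δx = 4·6 + ½·4·6² = 96 m; v ends 28 m/s.
6–8 s: v starts 28 m/s; Δx = 28·2 + ½·-6·2² = 44 m; v ends 16 m/s.
8–14 s: v starts 16 m/s; Δx = 16·6 + ½·-8·6² = -48 m; v ends -32 m/s.
x(14) = -4 + Σ Δx = 88 m.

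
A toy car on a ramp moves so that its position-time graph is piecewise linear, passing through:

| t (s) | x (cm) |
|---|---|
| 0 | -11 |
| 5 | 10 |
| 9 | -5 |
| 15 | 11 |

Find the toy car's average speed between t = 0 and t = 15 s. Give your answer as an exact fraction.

52/15 cm/s

Average speed = (total path length)/(elapsed time); on a piecewise-linear x-t graph the path length is Σ|Δx|.
0–5 s: |Δx| = |10 − -11| = 21 cm
5–9 s: |Δx| = |-5 − 10| = 15 cm
9–15 s: |Δx| = |11 − -5| = 16 cm
Total path = 52 cm; average speed = 52/15 = 52/15 cm/s.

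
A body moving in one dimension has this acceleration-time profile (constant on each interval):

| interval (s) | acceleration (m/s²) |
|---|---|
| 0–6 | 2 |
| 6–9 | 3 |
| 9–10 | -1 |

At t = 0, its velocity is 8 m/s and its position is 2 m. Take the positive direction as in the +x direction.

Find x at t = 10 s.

On each constant-a segment, Δv = aΔt and Δx = v₀Δt + ½aΔt²; chain segment to segment.
0–6 s: v starts 8 m/s; Δx = 8·6 + ½·2·6² = 84 m; v ends 20 m/s.
6–9 s: v starts 20 m/s; Δx = 20·3 + ½·3·3² = 73.5 m; v ends 29 m/s.
9–10 s: v starts 29 m/s; Δx = 29·1 + ½·-1·1² = 28.5 m; v ends 28 m/s.
x(10) = 2 + Σ Δx = 188 m.

188 m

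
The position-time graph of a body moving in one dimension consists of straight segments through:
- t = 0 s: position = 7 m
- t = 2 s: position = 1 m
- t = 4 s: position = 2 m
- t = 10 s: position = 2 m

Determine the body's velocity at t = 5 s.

0 m/s

Velocity is the slope of the x-t graph on 4–10 s: (2 − 2)/(10 − 4) = 0 m/s.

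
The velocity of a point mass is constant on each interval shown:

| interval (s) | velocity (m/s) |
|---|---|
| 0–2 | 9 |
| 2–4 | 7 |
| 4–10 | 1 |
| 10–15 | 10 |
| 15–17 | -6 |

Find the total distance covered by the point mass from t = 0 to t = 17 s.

Distance (not displacement) is the total path length: add the absolute areas under v-t.
0–2 s: |9| × 2 = 18 m
2–4 s: |7| × 2 = 14 m
4–10 s: |1| × 6 = 6 m
10–15 s: |10| × 5 = 50 m
15–17 s: |-6| × 2 = 12 m
Total distance = 100 m

100 m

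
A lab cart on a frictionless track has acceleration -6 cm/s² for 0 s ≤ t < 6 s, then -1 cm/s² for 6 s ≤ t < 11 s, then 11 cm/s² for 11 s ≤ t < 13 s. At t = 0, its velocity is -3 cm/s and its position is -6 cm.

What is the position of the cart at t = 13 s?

-405.5 cm

On each constant-a segment, Δv = aΔt and Δx = v₀Δt + ½aΔt²; chain segment to segment.
0–6 s: v starts -3 cm/s; Δx = -3·6 + ½·-6·6² = -126 cm; v ends -39 cm/s.
6–11 s: v starts -39 cm/s; Δx = -39·5 + ½·-1·5² = -207.5 cm; v ends -44 cm/s.
11–13 s: v starts -44 cm/s; Δx = -44·2 + ½·11·2² = -66 cm; v ends -22 cm/s.
x(13) = -6 + Σ Δx = -405.5 cm.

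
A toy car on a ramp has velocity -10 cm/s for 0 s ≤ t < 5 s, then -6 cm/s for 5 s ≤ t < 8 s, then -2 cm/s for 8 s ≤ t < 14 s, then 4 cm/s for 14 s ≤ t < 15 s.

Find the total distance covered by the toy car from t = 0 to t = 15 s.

84 cm

Distance (not displacement) is the total path length: add the absolute areas under v-t.
0–5 s: |-10| × 5 = 50 cm
5–8 s: |-6| × 3 = 18 cm
8–14 s: |-2| × 6 = 12 cm
14–15 s: |4| × 1 = 4 cm
Total distance = 84 cm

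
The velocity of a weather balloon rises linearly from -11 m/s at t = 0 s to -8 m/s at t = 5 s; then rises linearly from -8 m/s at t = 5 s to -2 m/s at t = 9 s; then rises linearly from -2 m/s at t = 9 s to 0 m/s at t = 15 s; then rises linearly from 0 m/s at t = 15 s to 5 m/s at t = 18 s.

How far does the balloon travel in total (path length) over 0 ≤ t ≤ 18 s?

Total distance travelled is ∫|v| dt — sum the magnitudes of each area piece.
0–5 s: |½(-11 + -8)(5)| = 47.5 m
5–9 s: |½(-8 + -2)(4)| = 20 m
9–15 s: |½(-2 + 0)(6)| = 6 m
15–18 s: |½(0 + 5)(3)| = 7.5 m
Total distance = 81 m

81 m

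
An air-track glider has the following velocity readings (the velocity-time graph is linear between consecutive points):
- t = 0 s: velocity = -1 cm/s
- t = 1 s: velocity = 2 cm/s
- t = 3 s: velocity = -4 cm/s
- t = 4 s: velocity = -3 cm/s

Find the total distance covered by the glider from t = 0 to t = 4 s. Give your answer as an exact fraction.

Distance (not displacement) is the total path length: add the absolute areas under v-t.
0–1 s: v = 0 at t = 1/3 s; triangle areas 1/6 + 2/3 = 5/6 cm
1–3 s: v = 0 at t = 5/3 s; triangle areas 2/3 + 8/3 = 10/3 cm
3–4 s: |½(-4 + -3)(1)| = 3.5 cm
Total distance = 23/3 cm

23/3 cm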